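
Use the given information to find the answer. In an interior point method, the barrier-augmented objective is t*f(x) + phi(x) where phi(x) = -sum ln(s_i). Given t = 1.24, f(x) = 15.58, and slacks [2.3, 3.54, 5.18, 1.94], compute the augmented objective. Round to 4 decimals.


Step 1: Compute log-barrier.
ln values: [0.8329, 1.2641, 1.6448, 0.6627]
phi = -(0.8329 + 1.2641 + 1.6448 + 0.6627) = -4.4045
Step 2: Compute augmented objective.
t*f(x) = 1.24*15.58 = 19.3192
Total = 19.3192 - 4.4045 = 14.9147


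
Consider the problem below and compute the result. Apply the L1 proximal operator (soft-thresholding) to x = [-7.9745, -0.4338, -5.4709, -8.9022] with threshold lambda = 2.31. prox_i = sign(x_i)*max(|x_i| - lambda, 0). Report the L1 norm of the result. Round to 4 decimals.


Soft-thresholding with lambda = 2.31:
prox(-7.9745) = sign(-7.9745)*max(|-7.9745| - 2.31, 0) = -5.6645
prox(-0.4338) = sign(-0.4338)*max(|-0.4338| - 2.31, 0) = 0.0
prox(-5.4709) = sign(-5.4709)*max(|-5.4709| - 2.31, 0) = -3.1609
prox(-8.9022) = sign(-8.9022)*max(|-8.9022| - 2.31, 0) = -6.5922
prox(x) = [-5.6645, 0.0, -3.1609, -6.5922]
||prox(x)||_1 = 5.6645 + 0.0 + 3.1609 + 6.5922 = 15.4176


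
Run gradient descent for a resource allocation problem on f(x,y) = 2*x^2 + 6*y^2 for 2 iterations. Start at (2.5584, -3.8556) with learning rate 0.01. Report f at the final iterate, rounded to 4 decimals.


Gradient descent on f(x,y) = 2*x^2 + 6*y^2.
Starting point: (2.5584, -3.8556), alpha = 0.01
Step 1: grad_x = 2*2*2.5584 = 10.2336, grad_y = 2*6*-3.8556 = -46.2672
  x_1 = 2.5584 - 0.01*10.2336 = 2.4561
  y_1 = -3.8556 - 0.01*-46.2672 = -3.3929
Step 2: grad_x = 2*2*2.4561 = 9.8243, grad_y = 2*6*-3.3929 = -40.7151
  x_2 = 2.4561 - 0.01*9.8243 = 2.3578
  y_2 = -3.3929 - 0.01*-40.7151 = -2.9858
f(2.3578, -2.9858) = 2*2.3578^2 + 6*(-2.9858)^2 = 64.6078


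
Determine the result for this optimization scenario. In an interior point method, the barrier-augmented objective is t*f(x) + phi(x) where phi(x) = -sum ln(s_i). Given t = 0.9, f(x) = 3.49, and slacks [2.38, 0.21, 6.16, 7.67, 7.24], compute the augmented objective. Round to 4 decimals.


Step 1: Compute log-barrier.
ln values: [0.8671, -1.5606, 1.8181, 2.0373, 1.9796]
phi = -(0.8671 - 1.5606 + 1.8181 + 2.0373 + 1.9796) = -5.1415
Step 2: Compute augmented objective.
t*f(x) = 0.9*3.49 = 3.141
Total = 3.141 - 5.1415 = -2.0005


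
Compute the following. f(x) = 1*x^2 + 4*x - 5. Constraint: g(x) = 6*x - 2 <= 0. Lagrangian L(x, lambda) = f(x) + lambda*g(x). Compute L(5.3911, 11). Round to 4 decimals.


Step 1: Evaluate f(x).
f(5.3911) = 1*5.3911^2 + 4*5.3911 - 5 = 45.6284
Step 2: Evaluate g(x).
g(5.3911) = 6*5.3911 - 2 = 30.3466
Step 3: Compute Lagrangian.
L = 45.6284 + 11*30.3466 = 379.441


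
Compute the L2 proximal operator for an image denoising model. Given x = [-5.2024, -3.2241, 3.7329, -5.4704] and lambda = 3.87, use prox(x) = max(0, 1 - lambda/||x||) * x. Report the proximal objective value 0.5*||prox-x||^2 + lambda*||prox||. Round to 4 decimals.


Step 1: Compute ||x||.
||x|| = 9.0177
Step 2: Compute scaling factor.
scale = max(0, 1 - 3.87/9.0177) = 0.5708
Step 3: prox(x) = [-2.9698, -1.8405, 2.1309, -3.1228]
||prox(x)|| = 5.1477
Step 4: Proximal objective.
0.5*||prox-x||^2 = 7.4885
lambda*||prox|| = 19.9216
Total = 27.4102


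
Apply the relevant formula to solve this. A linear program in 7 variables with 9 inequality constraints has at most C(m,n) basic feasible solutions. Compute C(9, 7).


Each vertex corresponds to some choice of n active constraints out of m, so the number of vertices is at most C(m, n) = m! / (n!(m-n)!).
m = 9, n = 7
Numerator: 9 * 8 * 7 * 6 * 5 * 4 * 3
Denominator: 7! = 5040
C(9, 7) = 36


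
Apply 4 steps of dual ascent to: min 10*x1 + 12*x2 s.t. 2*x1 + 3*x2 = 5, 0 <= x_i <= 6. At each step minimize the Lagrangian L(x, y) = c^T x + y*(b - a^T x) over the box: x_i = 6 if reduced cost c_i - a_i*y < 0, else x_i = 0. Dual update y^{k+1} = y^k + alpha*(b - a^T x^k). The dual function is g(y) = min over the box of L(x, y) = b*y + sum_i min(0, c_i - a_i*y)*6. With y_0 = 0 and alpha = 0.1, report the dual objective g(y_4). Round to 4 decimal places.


Dual ascent for LP: min 10*x1 + 12*x2, 2*x1 + 3*x2 = 5, 0 <= x_i <= 6
Step 1: y^k = 0.0, reduced costs: (10.0, 12.0)
  x^k = (0.0, 0.0), subgradient = b - a^T x = 5.0
  y^{k+1} = 0.0 + 0.1*5.0 = 0.5
Step 2: y^k = 0.5, reduced costs: (9.0, 10.5)
  x^k = (0.0, 0.0), subgradient = b - a^T x = 5.0
  y^{k+1} = 0.5 + 0.1*5.0 = 1.0
Step 3: y^k = 1.0, reduced costs: (8.0, 9.0)
  x^k = (0.0, 0.0), subgradient = b - a^T x = 5.0
  y^{k+1} = 1.0 + 0.1*5.0 = 1.5
Step 4: y^k = 1.5, reduced costs: (7.0, 7.5)
  x^k = (0.0, 0.0), subgradient = b - a^T x = 5.0
  y^{k+1} = 1.5 + 0.1*5.0 = 2.0
Dual objective at y_4 = 2.0: reduced costs (6.0, 6.0), box minimizer x = (0.0, 0.0)
g(y_4) = b*y + (c1 - a1*y)*x1 + (c2 - a2*y)*x2 = 5*2.0 + 6.0*0.0 + 6.0*0.0 = 10.0 + 0.0 + 0.0 = 10.0


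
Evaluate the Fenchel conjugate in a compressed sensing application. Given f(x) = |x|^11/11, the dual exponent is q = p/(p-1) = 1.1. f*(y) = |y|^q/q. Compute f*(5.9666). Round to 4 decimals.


The conjugate exponent q satisfies 1/p + 1/q = 1.
p = 11, so q = 11/(11 - 1) = 1.1
|y|^q = 5.9666^1.1 = 7.1334
f*(5.9666) = 7.1334 / 1.1 = 6.485


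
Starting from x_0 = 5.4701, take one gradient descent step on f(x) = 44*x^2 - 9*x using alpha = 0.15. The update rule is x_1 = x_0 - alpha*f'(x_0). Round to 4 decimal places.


We compute the gradient at x_0 and apply the update.
f'(x) = 88*x - 9
f'(5.4701) = 88*5.4701 - 9 = 472.3688
x_1 = 5.4701 - 0.15*472.3688 = -65.3852


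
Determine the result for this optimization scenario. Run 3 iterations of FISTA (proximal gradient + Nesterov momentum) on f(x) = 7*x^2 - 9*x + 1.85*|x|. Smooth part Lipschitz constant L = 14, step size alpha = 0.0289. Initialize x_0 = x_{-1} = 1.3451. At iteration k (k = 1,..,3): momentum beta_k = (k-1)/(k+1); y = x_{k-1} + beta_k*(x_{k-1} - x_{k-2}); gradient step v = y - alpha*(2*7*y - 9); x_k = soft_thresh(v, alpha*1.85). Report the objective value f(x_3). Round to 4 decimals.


FISTA on f(x) = 7*x^2 - 9*x + 1.85*|x|
L = 14, alpha = 0.0289
Iteration 1: beta = 0.0, y = 1.3451 + 0.0*(1.3451 - 1.3451) = 1.3451
  grad(y) = 9.8314, v = y - alpha*grad = 1.061
  prox(v) = soft_thresh(1.061, 0.0535) = 1.0075
Iteration 2: beta = 0.3333, y = 1.0075 + 0.3333*(1.0075 - 1.3451) = 0.895
  grad(y) = 3.5297, v = y - alpha*grad = 0.793
  prox(v) = soft_thresh(0.793, 0.0535) = 0.7395
Iteration 3: beta = 0.5, y = 0.7395 + 0.5*(0.7395 - 1.0075) = 0.6055
  grad(y) = -0.523, v = y - alpha*grad = 0.6206
  prox(v) = soft_thresh(0.6206, 0.0535) = 0.5672
f(x_3) = 7*0.5672^2 - 9*0.5672 + 1.85*|0.5672| = -1.8035


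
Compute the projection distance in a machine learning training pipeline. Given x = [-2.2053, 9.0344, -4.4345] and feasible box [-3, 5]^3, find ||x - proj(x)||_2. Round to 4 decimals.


Project each component onto [-3, 5].
clip(-2.2053) = -2.2053, clip(9.0344) = 5.0, clip(-4.4345) = -3.0
Projection = [-2.2053, 5.0, -3.0]
Squared diffs: [0.0, 16.2764, 2.0578]
Distance = sqrt(18.3342) = 4.2818


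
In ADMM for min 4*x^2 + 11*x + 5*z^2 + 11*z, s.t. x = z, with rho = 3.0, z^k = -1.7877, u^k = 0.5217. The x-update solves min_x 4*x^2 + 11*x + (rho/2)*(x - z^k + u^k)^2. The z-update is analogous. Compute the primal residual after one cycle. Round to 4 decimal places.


ADMM iteration with rho = 3.0, z^k = -1.7877, u^k = 0.5217
Step 1: x-update.
Minimize 4*x^2 + 11*x + (3.0/2)*(x + 1.7877 + 0.5217)^2
FOC: (2*4 + 3.0)*x = -11 + 3.0*(-1.7877 - 0.5217)
x^{k+1} = -1.6298
Step 2: z-update.
Minimize 5*z^2 + 11*z + (3.0/2)*(-1.6298 - z + 0.5217)^2
FOC: (2*5 + 3.0)*z = -11 + 3.0*(-1.6298 + 0.5217)
z^{k+1} = -1.1019
Step 3: u-update.
u^{k+1} = 0.5217 - 1.6298 + 1.1019 = -0.0063
Step 4: Primal residual = |-1.6298 + 1.1019| = 0.528


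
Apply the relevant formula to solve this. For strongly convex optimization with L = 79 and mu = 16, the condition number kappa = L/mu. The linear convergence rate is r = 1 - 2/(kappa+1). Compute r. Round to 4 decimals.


Step 1: Compute the condition number.
kappa = L/mu = 79/16 = 4.9375
Step 2: Compute the convergence rate.
r = 1 - 2/(kappa + 1) = 1 - 2*mu/(L + mu) = (L - mu)/(L + mu) = 63/95 = 0.6632


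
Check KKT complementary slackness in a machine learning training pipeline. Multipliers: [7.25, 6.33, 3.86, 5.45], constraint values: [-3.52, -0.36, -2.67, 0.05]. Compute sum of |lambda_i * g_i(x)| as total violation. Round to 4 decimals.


KKT complementary slackness check:
lambda_1 * g_1 = 7.25 * -3.52 = -25.52
lambda_2 * g_2 = 6.33 * -0.36 = -2.2788
lambda_3 * g_3 = 3.86 * -2.67 = -10.3062
lambda_4 * g_4 = 5.45 * 0.05 = 0.2725
Total violation = 25.52 + 2.2788 + 10.3062 + 0.2725 = 38.3775


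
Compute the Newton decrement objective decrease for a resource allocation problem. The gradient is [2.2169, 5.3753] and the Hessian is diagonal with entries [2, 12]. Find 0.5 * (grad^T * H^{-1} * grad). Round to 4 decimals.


Step 1: H is diagonal, so H^(-1) * g = [1.1085, 0.4479].
Step 2: g^T H^(-1) g = sum_i g_i^2 / H_ii
  = (2.2169)^2/2 + (5.3753)^2/12
  = 2.4573 + 2.4078 = 4.8651
Step 3: Objective decrease = 0.5 * g^T H^(-1) g = 2.4326


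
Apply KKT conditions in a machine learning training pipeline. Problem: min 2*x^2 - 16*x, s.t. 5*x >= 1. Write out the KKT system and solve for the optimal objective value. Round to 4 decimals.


Step 1: Try lambda = 0 (constraint inactive).
Stationarity: 2*2*x - 16 = 0
x* = 16/(2*2) = 4.0
Check constraint: 5*4.0 = 20.0 >= 1 -- satisfied.
Step 2: Compute optimal value.
f(x*) = 2*4.0^2 - 16*4.0 = -32.0


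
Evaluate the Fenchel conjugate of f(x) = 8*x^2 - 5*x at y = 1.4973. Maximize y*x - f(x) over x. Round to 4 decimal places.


f*(y) = sup_x {y*x - a*x^2 - b*x} = sup_x {(y-b)*x - a*x^2}
FOC: (y - b) - 2a*x = 0 => x* = (y - b)/(2a)
x* = (1.4973 + 5)/(2*8) = 0.4061
f*(1.4973) = (y-b)^2/(4a) = (1.4973 + 5)^2/(4*8)
= 42.2149/32 = 1.3192


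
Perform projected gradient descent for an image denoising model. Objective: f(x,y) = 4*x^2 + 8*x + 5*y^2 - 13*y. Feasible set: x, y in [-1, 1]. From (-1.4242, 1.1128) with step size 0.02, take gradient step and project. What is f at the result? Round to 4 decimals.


Step 1: Compute gradient at (-1.4242, 1.1128).
grad_x = 2*4*-1.4242 + 8 = -3.3936
grad_y = 2*5*1.1128 - 13 = -1.872
Step 2: Gradient step.
x_raw = -1.4242 - 0.02*-3.3936 = -1.3563
y_raw = 1.1128 - 0.02*-1.872 = 1.1502
Step 3: Project onto [-1, 1].
x_proj = clip(-1.3563) = -1.0
y_proj = clip(1.1502) = 1.0
Step 4: Evaluate f.
f(-1.0, 1.0) = -12.0


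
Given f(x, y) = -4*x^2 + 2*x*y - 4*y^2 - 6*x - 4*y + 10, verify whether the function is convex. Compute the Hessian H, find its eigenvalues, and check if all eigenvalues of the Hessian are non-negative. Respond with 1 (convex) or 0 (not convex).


The Hessian of f(x,y) = -4*x^2 + 2*x*y - 4*y^2 - 6*x - 4*y + 10 is:
H = [[-8, 2], [2, -8]]
Trace = -8 - 8 = -16
Determinant = -8*-8 - (2)^2 = 60
Discriminant = (-16)^2 - 4*60 = 16.0
Eigenvalues: lambda_1 = -10.0, lambda_2 = -6.0
The function is not convex.

0


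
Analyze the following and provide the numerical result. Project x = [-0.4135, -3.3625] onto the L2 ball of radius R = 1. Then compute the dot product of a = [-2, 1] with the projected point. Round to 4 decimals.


Step 1: Compute ||x|| (intermediates to 6 decimals).
||x|| = sqrt((-0.4135)^2 + (-3.3625)^2) = 3.387829
Step 2: Project.
Since ||x|| > R, scale = R/||x|| = 1/3.387829 = 0.295174, proj(x) = scale * x
proj(x) = [-0.122054, -0.992523]
Step 3: Dot product.
a^T * proj(x) = -2*(-0.122054) + 1*(-0.992523) = -0.7484


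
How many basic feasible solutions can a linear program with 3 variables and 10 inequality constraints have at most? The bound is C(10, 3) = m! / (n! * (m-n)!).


Each vertex corresponds to some choice of n active constraints out of m, so the number of vertices is at most C(m, n) = m! / (n!(m-n)!).
m = 10, n = 3
Numerator: 10 * 9 * 8
Denominator: 3! = 6
C(10, 3) = 120


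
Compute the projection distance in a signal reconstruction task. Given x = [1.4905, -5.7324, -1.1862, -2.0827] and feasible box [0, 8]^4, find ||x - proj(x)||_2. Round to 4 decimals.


Project each component onto [0, 8].
clip(1.4905) = 1.4905, clip(-5.7324) = 0.0, clip(-1.1862) = 0.0, clip(-2.0827) = 0.0
Projection = [1.4905, 0.0, 0.0, 0.0]
Squared diffs: [0.0, 32.8604, 1.4071, 4.3376]
Distance = sqrt(38.6051) = 6.2133


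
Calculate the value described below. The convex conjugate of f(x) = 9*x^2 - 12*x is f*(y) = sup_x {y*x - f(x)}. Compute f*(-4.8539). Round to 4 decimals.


f*(y) = sup_x {y*x - a*x^2 - b*x} = sup_x {(y-b)*x - a*x^2}
FOC: (y - b) - 2a*x = 0 => x* = (y - b)/(2a)
x* = (-4.8539 + 12)/(2*9) = 0.397
f*(-4.8539) = (y-b)^2/(4a) = (-4.8539 + 12)^2/(4*9)
= 51.0667/36 = 1.4185


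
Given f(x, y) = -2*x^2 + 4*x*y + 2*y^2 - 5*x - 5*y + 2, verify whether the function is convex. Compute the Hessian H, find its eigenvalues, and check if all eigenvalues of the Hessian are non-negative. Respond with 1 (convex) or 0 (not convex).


The Hessian of f(x,y) = -2*x^2 + 4*x*y + 2*y^2 - 5*x - 5*y + 2 is:
H = [[-4, 4], [4, 4]]
Trace = -4 + 4 = 0
Determinant = -4*4 - (4)^2 = -32
Discriminant = (0)^2 - 4*-32 = 128.0
Eigenvalues: lambda_1 = -5.6569, lambda_2 = 5.6569
The function is not convex.

0


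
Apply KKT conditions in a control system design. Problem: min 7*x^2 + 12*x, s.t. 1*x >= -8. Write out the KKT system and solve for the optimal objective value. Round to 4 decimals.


Step 1: Try lambda = 0 (constraint inactive).
Stationarity: 2*7*x + 12 = 0
x* = -12/(2*7) = -6/7 = -0.8571 (rounded; the exact value -6/7 is used below)
Check constraint: 1*-0.8571 = -0.8571 >= -8 -- satisfied.
Step 2: Compute optimal value.
f(x*) = 7*(-6/7)^2 + 12*(-6/7) = -5.1429


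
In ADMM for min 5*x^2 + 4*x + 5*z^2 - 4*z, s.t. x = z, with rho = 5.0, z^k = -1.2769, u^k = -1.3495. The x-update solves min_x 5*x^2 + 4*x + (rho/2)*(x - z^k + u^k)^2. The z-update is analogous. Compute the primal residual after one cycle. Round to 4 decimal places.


ADMM iteration with rho = 5.0, z^k = -1.2769, u^k = -1.3495
Step 1: x-update.
Minimize 5*x^2 + 4*x + (5.0/2)*(x + 1.2769 - 1.3495)^2
FOC: (2*5 + 5.0)*x = -4 + 5.0*(-1.2769 + 1.3495)
x^{k+1} = -0.2425
Step 2: z-update.
Minimize 5*z^2 - 4*z + (5.0/2)*(-0.2425 - z - 1.3495)^2
FOC: (2*5 + 5.0)*z = 4 + 5.0*(-0.2425 - 1.3495)
z^{k+1} = -0.264
Step 3: u-update.
u^{k+1} = -1.3495 - 0.2425 + 0.264 = -1.328
Step 4: Primal residual = |-0.2425 + 0.264| = 0.0215


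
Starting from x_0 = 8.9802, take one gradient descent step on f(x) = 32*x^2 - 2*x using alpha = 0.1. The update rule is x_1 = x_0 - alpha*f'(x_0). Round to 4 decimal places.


We compute the gradient at x_0 and apply the update.
f'(x) = 64*x - 2
f'(8.9802) = 64*8.9802 - 2 = 572.7328
x_1 = 8.9802 - 0.1*572.7328 = -48.2931


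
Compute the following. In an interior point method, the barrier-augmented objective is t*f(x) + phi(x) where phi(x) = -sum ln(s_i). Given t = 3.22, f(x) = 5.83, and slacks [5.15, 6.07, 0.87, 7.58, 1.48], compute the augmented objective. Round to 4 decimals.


Step 1: Compute log-barrier.
ln values: [1.639, 1.8034, -0.1393, 2.0255, 0.392]
phi = -(1.639 + 1.8034 - 0.1393 + 2.0255 + 0.392) = -5.7206
Step 2: Compute augmented objective.
t*f(x) = 3.22*5.83 = 18.7726
Total = 18.7726 - 5.7206 = 13.052


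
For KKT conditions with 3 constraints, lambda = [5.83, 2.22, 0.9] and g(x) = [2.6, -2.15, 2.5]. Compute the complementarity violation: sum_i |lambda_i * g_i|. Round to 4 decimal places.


KKT complementary slackness check:
lambda_1 * g_1 = 5.83 * 2.6 = 15.158
lambda_2 * g_2 = 2.22 * -2.15 = -4.773
lambda_3 * g_3 = 0.9 * 2.5 = 2.25
Total violation = 15.158 + 4.773 + 2.25 = 22.181


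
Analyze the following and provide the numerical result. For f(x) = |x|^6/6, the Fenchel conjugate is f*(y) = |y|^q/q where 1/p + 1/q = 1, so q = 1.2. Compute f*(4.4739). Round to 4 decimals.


The conjugate exponent q satisfies 1/p + 1/q = 1.
p = 6, so q = 6/(6 - 1) = 1.2
|y|^q = 4.4739^1.2 = 6.037
f*(4.4739) = 6.037 / 1.2 = 5.0309


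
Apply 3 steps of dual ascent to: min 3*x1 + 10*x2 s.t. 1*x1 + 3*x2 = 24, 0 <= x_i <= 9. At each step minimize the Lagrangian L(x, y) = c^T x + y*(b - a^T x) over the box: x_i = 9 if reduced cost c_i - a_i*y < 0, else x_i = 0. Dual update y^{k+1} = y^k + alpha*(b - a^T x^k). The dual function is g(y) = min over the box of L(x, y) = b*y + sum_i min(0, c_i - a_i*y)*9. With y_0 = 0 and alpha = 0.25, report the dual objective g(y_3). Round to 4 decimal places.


Dual ascent for LP: min 3*x1 + 10*x2, 1*x1 + 3*x2 = 24, 0 <= x_i <= 9
Step 1: y^k = 0.0, reduced costs: (3.0, 10.0)
  x^k = (0.0, 0.0), subgradient = b - a^T x = 24.0
  y^{k+1} = 0.0 + 0.25*24.0 = 6.0
Step 2: y^k = 6.0, reduced costs: (-3.0, -8.0)
  x^k = (9.0, 9.0), subgradient = b - a^T x = -12.0
  y^{k+1} = 6.0 + 0.25*-12.0 = 3.0
Step 3: y^k = 3.0, reduced costs: (0.0, 1.0)
  x^k = (0.0, 0.0), subgradient = b - a^T x = 24.0
  y^{k+1} = 3.0 + 0.25*24.0 = 9.0
Dual objective at y_3 = 9.0: reduced costs (-6.0, -17.0), box minimizer x = (9.0, 9.0)
g(y_3) = b*y + (c1 - a1*y)*x1 + (c2 - a2*y)*x2 = 24*9.0 + (-6.0)*9.0 + (-17.0)*9.0 = 216.0 - 54.0 - 153.0 = 9.0


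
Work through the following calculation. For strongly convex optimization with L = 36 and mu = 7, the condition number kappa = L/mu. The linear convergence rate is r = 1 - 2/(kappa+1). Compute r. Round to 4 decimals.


Step 1: Compute the condition number.
kappa = L/mu = 36/7 = 5.1429
Step 2: Compute the convergence rate.
r = 1 - 2/(kappa + 1) = 1 - 2*mu/(L + mu) = (L - mu)/(L + mu) = 29/43 = 0.6744


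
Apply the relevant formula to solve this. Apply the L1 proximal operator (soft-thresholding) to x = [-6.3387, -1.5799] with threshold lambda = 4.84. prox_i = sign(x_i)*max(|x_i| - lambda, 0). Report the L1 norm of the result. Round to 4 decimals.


Soft-thresholding with lambda = 4.84:
prox(-6.3387) = sign(-6.3387)*max(|-6.3387| - 4.84, 0) = -1.4987
prox(-1.5799) = sign(-1.5799)*max(|-1.5799| - 4.84, 0) = 0.0
prox(x) = [-1.4987, 0.0]
||prox(x)||_1 = 1.4987 + 0.0 = 1.4987


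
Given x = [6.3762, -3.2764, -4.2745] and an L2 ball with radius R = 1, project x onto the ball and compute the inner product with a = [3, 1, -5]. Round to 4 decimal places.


Step 1: Compute ||x|| (intermediates to 6 decimals).
||x|| = sqrt(6.3762^2 + (-3.2764)^2 + (-4.2745)^2) = 8.346381
Step 2: Project.
Since ||x|| > R, scale = R/||x|| = 1/8.346381 = 0.119812, proj(x) = scale * x
proj(x) = [0.763945, -0.392552, -0.512136]
Step 3: Dot product.
a^T * proj(x) = 3*0.763945 + 1*(-0.392552) - 5*(-0.512136) = 4.46


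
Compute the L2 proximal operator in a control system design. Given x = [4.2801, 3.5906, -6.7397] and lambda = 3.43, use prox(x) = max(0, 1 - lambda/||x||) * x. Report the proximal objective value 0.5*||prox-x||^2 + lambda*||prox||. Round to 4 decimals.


Step 1: Compute ||x||.
||x|| = 8.7542
Step 2: Compute scaling factor.
scale = max(0, 1 - 3.43/8.7542) = 0.6082
Step 3: prox(x) = [2.6031, 2.1838, -4.099]
||prox(x)|| = 5.3242
Step 4: Proximal objective.
0.5*||prox-x||^2 = 5.8825
lambda*||prox|| = 18.262
Total = 24.1443


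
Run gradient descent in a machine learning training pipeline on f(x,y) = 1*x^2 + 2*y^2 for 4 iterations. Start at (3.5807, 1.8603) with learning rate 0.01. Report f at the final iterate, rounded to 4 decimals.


Gradient descent on f(x,y) = 1*x^2 + 2*y^2.
Starting point: (3.5807, 1.8603), alpha = 0.01
Step 1: grad_x = 2*1*3.5807 = 7.1614, grad_y = 2*2*1.8603 = 7.4412
  x_1 = 3.5807 - 0.01*7.1614 = 3.5091
  y_1 = 1.8603 - 0.01*7.4412 = 1.7859
Step 2: grad_x = 2*1*3.5091 = 7.0182, grad_y = 2*2*1.7859 = 7.1436
  x_2 = 3.5091 - 0.01*7.0182 = 3.4389
  y_2 = 1.7859 - 0.01*7.1436 = 1.7145
Step 3: grad_x = 2*1*3.4389 = 6.8778, grad_y = 2*2*1.7145 = 6.8578
  x_3 = 3.4389 - 0.01*6.8778 = 3.3701
  y_3 = 1.7145 - 0.01*6.8578 = 1.6459
Step 4: grad_x = 2*1*3.3701 = 6.7403, grad_y = 2*2*1.6459 = 6.5835
  x_4 = 3.3701 - 0.01*6.7403 = 3.3027
  y_4 = 1.6459 - 0.01*6.5835 = 1.58
f(3.3027, 1.58) = 1*3.3027^2 + 2*1.58^2 = 15.901


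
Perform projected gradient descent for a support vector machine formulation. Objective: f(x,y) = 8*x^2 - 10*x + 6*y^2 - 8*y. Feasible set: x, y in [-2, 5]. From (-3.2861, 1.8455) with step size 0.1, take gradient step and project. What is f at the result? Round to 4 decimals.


Step 1: Compute gradient at (-3.2861, 1.8455).
grad_x = 2*8*-3.2861 - 10 = -62.5776
grad_y = 2*6*1.8455 - 8 = 14.146
Step 2: Gradient step.
x_raw = -3.2861 - 0.1*-62.5776 = 2.9717
y_raw = 1.8455 - 0.1*14.146 = 0.4309
Step 3: Project onto [-2, 5].
x_proj = clip(2.9717) = 2.9717
y_proj = clip(0.4309) = 0.4309
Step 4: Evaluate f.
f(2.9717, 0.4309) = 38.5964


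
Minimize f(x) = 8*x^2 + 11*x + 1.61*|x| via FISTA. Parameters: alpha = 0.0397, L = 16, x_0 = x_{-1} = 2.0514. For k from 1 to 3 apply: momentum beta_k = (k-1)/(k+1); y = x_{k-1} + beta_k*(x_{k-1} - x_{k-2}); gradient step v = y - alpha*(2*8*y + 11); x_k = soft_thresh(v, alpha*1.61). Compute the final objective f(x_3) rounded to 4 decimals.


FISTA on f(x) = 8*x^2 + 11*x + 1.61*|x|
L = 16, alpha = 0.0397
Iteration 1: beta = 0.0, y = 2.0514 + 0.0*(2.0514 - 2.0514) = 2.0514
  grad(y) = 43.8224, v = y - alpha*grad = 0.3117
  prox(v) = soft_thresh(0.3117, 0.0639) = 0.2477
Iteration 2: beta = 0.3333, y = 0.2477 + 0.3333*(0.2477 - 2.0514) = -0.3535
  grad(y) = 5.3442, v = y - alpha*grad = -0.5657
  prox(v) = soft_thresh(-0.5657, 0.0639) = -0.5017
Iteration 3: beta = 0.5, y = -0.5017 + 0.5*(-0.5017 - 0.2477) = -0.8765
  grad(y) = -3.0235, v = y - alpha*grad = -0.7564
  prox(v) = soft_thresh(-0.7564, 0.0639) = -0.6925
f(x_3) = 8*(-0.6925)^2 + 11*(-0.6925) + 1.61*|-0.6925| = -2.6661


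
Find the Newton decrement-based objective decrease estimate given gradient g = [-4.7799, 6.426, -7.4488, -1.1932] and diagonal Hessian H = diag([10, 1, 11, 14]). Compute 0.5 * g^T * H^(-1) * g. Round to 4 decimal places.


Step 1: H is diagonal, so H^(-1) * g = [-0.478, 6.426, -0.6772, -0.0852].
Step 2: g^T H^(-1) g = sum_i g_i^2 / H_ii
  = (-4.7799)^2/10 + (6.426)^2/1 + (-7.4488)^2/11 + (-1.1932)^2/14
  = 2.2847 + 41.2935 + 5.0441 + 0.1017 = 48.724
Step 3: Objective decrease = 0.5 * g^T H^(-1) g = 24.362


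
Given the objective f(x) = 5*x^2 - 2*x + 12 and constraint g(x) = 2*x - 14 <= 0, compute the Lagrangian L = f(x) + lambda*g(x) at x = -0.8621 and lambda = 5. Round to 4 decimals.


Step 1: Evaluate f(x).
f(-0.8621) = 5*(-0.8621)^2 - 2*(-0.8621) + 12 = 17.4403
Step 2: Evaluate g(x).
g(-0.8621) = 2*-0.8621 - 14 = -15.7242
Step 3: Compute Lagrangian.
L = 17.4403 + 5*-15.7242 = -61.1807


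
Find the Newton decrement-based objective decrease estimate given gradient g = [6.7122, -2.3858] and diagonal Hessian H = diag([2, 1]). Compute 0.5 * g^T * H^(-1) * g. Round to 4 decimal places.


Step 1: H is diagonal, so H^(-1) * g = [3.3561, -2.3858].
Step 2: g^T H^(-1) g = sum_i g_i^2 / H_ii
  = (6.7122)^2/2 + (-2.3858)^2/1
  = 22.5268 + 5.692 = 28.2189
Step 3: Objective decrease = 0.5 * g^T H^(-1) g = 14.1094


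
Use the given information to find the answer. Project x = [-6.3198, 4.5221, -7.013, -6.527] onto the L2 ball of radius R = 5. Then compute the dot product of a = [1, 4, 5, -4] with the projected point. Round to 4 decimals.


Step 1: Compute ||x|| (intermediates to 6 decimals).
||x|| = sqrt((-6.3198)^2 + 4.5221^2 + (-7.013)^2 + (-6.527)^2) = 12.335849
Step 2: Project.
Since ||x|| > R, scale = R/||x|| = 5/12.335849 = 0.405323, proj(x) = scale * x
proj(x) = [-2.56156, 1.832911, -2.84253, -2.645543]
Step 3: Dot product.
a^T * proj(x) = 1*(-2.56156) + 4*1.832911 + 5*(-2.84253) - 4*(-2.645543) = 1.1396


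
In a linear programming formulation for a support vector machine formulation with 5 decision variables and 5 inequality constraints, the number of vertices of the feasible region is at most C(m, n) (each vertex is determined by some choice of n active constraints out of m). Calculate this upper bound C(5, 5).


Each vertex corresponds to some choice of n active constraints out of m, so the number of vertices is at most C(m, n) = m! / (n!(m-n)!).
m = 5, n = 5
Numerator: 5 * 4 * 3 * 2 * 1
Denominator: 5! = 120
C(5, 5) = 1


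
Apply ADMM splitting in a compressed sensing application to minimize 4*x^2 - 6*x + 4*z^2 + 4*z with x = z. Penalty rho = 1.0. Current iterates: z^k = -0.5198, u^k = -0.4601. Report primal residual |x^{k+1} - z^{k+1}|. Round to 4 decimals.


ADMM iteration with rho = 1.0, z^k = -0.5198, u^k = -0.4601
Step 1: x-update.
Minimize 4*x^2 - 6*x + (1.0/2)*(x + 0.5198 - 0.4601)^2
FOC: (2*4 + 1.0)*x = 6 + 1.0*(-0.5198 + 0.4601)
x^{k+1} = 0.66
Step 2: z-update.
Minimize 4*z^2 + 4*z + (1.0/2)*(0.66 - z - 0.4601)^2
FOC: (2*4 + 1.0)*z = -4 + 1.0*(0.66 - 0.4601)
z^{k+1} = -0.4222
Step 3: u-update.
u^{k+1} = -0.4601 + 0.66 + 0.4222 = 0.6222
Step 4: Primal residual = |0.66 + 0.4222| = 1.0823


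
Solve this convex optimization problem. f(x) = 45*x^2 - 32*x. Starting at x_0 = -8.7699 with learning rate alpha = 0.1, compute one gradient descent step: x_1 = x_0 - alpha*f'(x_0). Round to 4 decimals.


We compute the gradient at x_0 and apply the update.
f'(x) = 90*x - 32
f'(-8.7699) = 90*-8.7699 - 32 = -821.291
x_1 = -8.7699 - 0.1*-821.291 = 73.3592


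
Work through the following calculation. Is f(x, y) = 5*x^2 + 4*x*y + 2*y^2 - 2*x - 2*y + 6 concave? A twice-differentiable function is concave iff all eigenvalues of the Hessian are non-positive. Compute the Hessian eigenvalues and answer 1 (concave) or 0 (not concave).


The Hessian of f(x,y) = 5*x^2 + 4*x*y + 2*y^2 - 2*x - 2*y + 6 is:
H = [[10, 4], [4, 4]]
Trace = 10 + 4 = 14
Determinant = 10*4 - (4)^2 = 24
Discriminant = (14)^2 - 4*24 = 100.0
Eigenvalues: lambda_1 = 2.0, lambda_2 = 12.0
The function is not concave.

0


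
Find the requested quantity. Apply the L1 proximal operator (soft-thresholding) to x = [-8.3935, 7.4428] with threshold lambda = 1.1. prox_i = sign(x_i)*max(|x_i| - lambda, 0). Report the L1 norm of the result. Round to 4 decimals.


Soft-thresholding with lambda = 1.1:
prox(-8.3935) = sign(-8.3935)*max(|-8.3935| - 1.1, 0) = -7.2935
prox(7.4428) = sign(7.4428)*max(|7.4428| - 1.1, 0) = 6.3428
prox(x) = [-7.2935, 6.3428]
||prox(x)||_1 = 7.2935 + 6.3428 = 13.6363


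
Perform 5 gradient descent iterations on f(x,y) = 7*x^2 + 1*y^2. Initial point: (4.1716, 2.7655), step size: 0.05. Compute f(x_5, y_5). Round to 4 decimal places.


Gradient descent on f(x,y) = 7*x^2 + 1*y^2.
Starting point: (4.1716, 2.7655), alpha = 0.05
Step 1: grad_x = 2*7*4.1716 = 58.4024, grad_y = 2*1*2.7655 = 5.531
  x_1 = 4.1716 - 0.05*58.4024 = 1.2515
  y_1 = 2.7655 - 0.05*5.531 = 2.489
Step 2: grad_x = 2*7*1.2515 = 17.5207, grad_y = 2*1*2.489 = 4.9779
  x_2 = 1.2515 - 0.05*17.5207 = 0.3754
  y_2 = 2.489 - 0.05*4.9779 = 2.2401
Step 3: grad_x = 2*7*0.3754 = 5.2562, grad_y = 2*1*2.2401 = 4.4801
  x_3 = 0.3754 - 0.05*5.2562 = 0.1126
  y_3 = 2.2401 - 0.05*4.4801 = 2.016
Step 4: grad_x = 2*7*0.1126 = 1.5769, grad_y = 2*1*2.016 = 4.0321
  x_4 = 0.1126 - 0.05*1.5769 = 0.0338
  y_4 = 2.016 - 0.05*4.0321 = 1.8144
Step 5: grad_x = 2*7*0.0338 = 0.4731, grad_y = 2*1*1.8144 = 3.6289
  x_5 = 0.0338 - 0.05*0.4731 = 0.0101
  y_5 = 1.8144 - 0.05*3.6289 = 1.633
f(0.0101, 1.633) = 7*0.0101^2 + 1*1.633^2 = 2.6674


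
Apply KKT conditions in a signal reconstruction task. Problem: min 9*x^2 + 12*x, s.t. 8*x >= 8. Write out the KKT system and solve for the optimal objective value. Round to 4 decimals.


Step 1: Try lambda = 0 (constraint inactive).
x_unc = -12/(2*9) = -0.6667
Check: 8*-0.6667 = -5.3336 < 8 -- violated!
Step 2: Constraint must be active: 8*x = 8
x* = 8/8 = 1.0
lambda = (2*9*1.0 + 12)/8 = 3.75
Step 3: Compute optimal value.
f(x*) = 9*1.0^2 + 12*1.0 = 21.0


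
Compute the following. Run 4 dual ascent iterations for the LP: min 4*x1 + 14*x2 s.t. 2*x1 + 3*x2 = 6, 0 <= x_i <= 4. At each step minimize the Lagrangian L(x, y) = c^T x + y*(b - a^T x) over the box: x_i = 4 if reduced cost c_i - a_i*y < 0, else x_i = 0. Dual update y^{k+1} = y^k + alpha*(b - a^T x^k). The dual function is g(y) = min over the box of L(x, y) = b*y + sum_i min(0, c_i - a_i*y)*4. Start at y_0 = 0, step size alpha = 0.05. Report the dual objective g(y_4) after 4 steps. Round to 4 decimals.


Dual ascent for LP: min 4*x1 + 14*x2, 2*x1 + 3*x2 = 6, 0 <= x_i <= 4
Step 1: y^k = 0.0, reduced costs: (4.0, 14.0)
  x^k = (0.0, 0.0), subgradient = b - a^T x = 6.0
  y^{k+1} = 0.0 + 0.05*6.0 = 0.3
Step 2: y^k = 0.3, reduced costs: (3.4, 13.1)
  x^k = (0.0, 0.0), subgradient = b - a^T x = 6.0
  y^{k+1} = 0.3 + 0.05*6.0 = 0.6
Step 3: y^k = 0.6, reduced costs: (2.8, 12.2)
  x^k = (0.0, 0.0), subgradient = b - a^T x = 6.0
  y^{k+1} = 0.6 + 0.05*6.0 = 0.9
Step 4: y^k = 0.9, reduced costs: (2.2, 11.3)
  x^k = (0.0, 0.0), subgradient = b - a^T x = 6.0
  y^{k+1} = 0.9 + 0.05*6.0 = 1.2
Dual objective at y_4 = 1.2: reduced costs (1.6, 10.4), box minimizer x = (0.0, 0.0)
g(y_4) = b*y + (c1 - a1*y)*x1 + (c2 - a2*y)*x2 = 6*1.2 + 1.6*0.0 + 10.4*0.0 = 7.2 + 0.0 + 0.0 = 7.2


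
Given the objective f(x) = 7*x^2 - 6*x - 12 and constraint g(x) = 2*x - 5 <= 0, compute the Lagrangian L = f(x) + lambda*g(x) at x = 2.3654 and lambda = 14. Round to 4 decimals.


Step 1: Evaluate f(x).
f(2.3654) = 7*2.3654^2 - 6*2.3654 - 12 = 12.9734
Step 2: Evaluate g(x).
g(2.3654) = 2*2.3654 - 5 = -0.2692
Step 3: Compute Lagrangian.
L = 12.9734 + 14*-0.2692 = 9.2046


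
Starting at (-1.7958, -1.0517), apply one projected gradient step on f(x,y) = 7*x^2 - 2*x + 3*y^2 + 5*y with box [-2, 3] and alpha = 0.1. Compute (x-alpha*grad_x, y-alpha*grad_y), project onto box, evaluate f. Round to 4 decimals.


Step 1: Compute gradient at (-1.7958, -1.0517).
grad_x = 2*7*-1.7958 - 2 = -27.1412
grad_y = 2*3*-1.0517 + 5 = -1.3102
Step 2: Gradient step.
x_raw = -1.7958 - 0.1*-27.1412 = 0.9183
y_raw = -1.0517 - 0.1*-1.3102 = -0.9207
Step 3: Project onto [-2, 3].
x_proj = clip(0.9183) = 0.9183
y_proj = clip(-0.9207) = -0.9207
Step 4: Evaluate f.
f(0.9183, -0.9207) = 2.0061


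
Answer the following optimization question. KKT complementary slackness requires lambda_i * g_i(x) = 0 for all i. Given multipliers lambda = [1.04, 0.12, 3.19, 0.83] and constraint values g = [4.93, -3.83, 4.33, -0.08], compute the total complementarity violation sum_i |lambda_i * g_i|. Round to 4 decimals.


KKT complementary slackness check:
lambda_1 * g_1 = 1.04 * 4.93 = 5.1272
lambda_2 * g_2 = 0.12 * -3.83 = -0.4596
lambda_3 * g_3 = 3.19 * 4.33 = 13.8127
lambda_4 * g_4 = 0.83 * -0.08 = -0.0664
Total violation = 5.1272 + 0.4596 + 13.8127 + 0.0664 = 19.4659


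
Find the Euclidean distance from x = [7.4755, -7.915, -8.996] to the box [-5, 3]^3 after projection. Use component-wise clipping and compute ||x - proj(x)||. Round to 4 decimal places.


Project each component onto [-5, 3].
clip(7.4755) = 3.0, clip(-7.915) = -5.0, clip(-8.996) = -5.0
Projection = [3.0, -5.0, -5.0]
Squared diffs: [20.0301, 8.4972, 15.968]
Distance = sqrt(44.4953) = 6.6705


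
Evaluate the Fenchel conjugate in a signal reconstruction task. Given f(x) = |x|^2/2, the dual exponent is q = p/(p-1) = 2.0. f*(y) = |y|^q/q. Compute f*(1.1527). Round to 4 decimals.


The conjugate exponent q satisfies 1/p + 1/q = 1.
p = 2, so q = 2/(2 - 1) = 2.0
|y|^q = 1.1527^2.0 = 1.3287
f*(1.1527) = 1.3287 / 2.0 = 0.6644


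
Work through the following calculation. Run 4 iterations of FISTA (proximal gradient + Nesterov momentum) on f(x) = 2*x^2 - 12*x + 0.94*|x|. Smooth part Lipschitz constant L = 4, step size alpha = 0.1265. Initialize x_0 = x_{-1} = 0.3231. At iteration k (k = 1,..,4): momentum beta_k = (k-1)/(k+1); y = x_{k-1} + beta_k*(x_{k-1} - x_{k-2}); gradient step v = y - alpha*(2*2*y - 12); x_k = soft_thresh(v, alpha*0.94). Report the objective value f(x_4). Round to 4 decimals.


FISTA on f(x) = 2*x^2 - 12*x + 0.94*|x|
L = 4, alpha = 0.1265
Iteration 1: beta = 0.0, y = 0.3231 + 0.0*(0.3231 - 0.3231) = 0.3231
  grad(y) = -10.7076, v = y - alpha*grad = 1.6776
  prox(v) = soft_thresh(1.6776, 0.1189) = 1.5587
Iteration 2: beta = 0.3333, y = 1.5587 + 0.3333*(1.5587 - 0.3231) = 1.9706
  grad(y) = -4.1177, v = y - alpha*grad = 2.4915
  prox(v) = soft_thresh(2.4915, 0.1189) = 2.3726
Iteration 3: beta = 0.5, y = 2.3726 + 0.5*(2.3726 - 1.5587) = 2.7795
  grad(y) = -0.8821, v = y - alpha*grad = 2.8911
  prox(v) = soft_thresh(2.8911, 0.1189) = 2.7722
Iteration 4: beta = 0.6, y = 2.7722 + 0.6*(2.7722 - 2.3726) = 3.0119
  grad(y) = 0.0476, v = y - alpha*grad = 3.0059
  prox(v) = soft_thresh(3.0059, 0.1189) = 2.887
f(x_4) = 2*2.887^2 - 12*2.887 + 0.94*|2.887| = -15.2607


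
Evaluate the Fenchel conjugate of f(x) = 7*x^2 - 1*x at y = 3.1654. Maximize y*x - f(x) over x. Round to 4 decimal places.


f*(y) = sup_x {y*x - a*x^2 - b*x} = sup_x {(y-b)*x - a*x^2}
FOC: (y - b) - 2a*x = 0 => x* = (y - b)/(2a)
x* = (3.1654 + 1)/(2*7) = 0.2975
f*(3.1654) = (y-b)^2/(4a) = (3.1654 + 1)^2/(4*7)
= 17.3506/28 = 0.6197


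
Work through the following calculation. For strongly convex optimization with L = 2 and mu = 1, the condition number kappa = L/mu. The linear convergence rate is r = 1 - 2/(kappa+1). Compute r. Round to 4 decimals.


Step 1: Compute the condition number.
kappa = L/mu = 2/1 = 2.0
Step 2: Compute the convergence rate.
r = 1 - 2/(kappa + 1) = 1 - 2*mu/(L + mu) = (L - mu)/(L + mu) = 1/3 = 0.3333


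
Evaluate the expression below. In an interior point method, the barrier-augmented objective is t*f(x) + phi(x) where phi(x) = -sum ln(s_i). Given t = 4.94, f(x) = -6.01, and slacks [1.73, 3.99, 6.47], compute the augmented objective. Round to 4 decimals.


Step 1: Compute log-barrier.
ln values: [0.5481, 1.3838, 1.8672]
phi = -(0.5481 + 1.3838 + 1.8672) = -3.7991
Step 2: Compute augmented objective.
t*f(x) = 4.94*-6.01 = -29.6894
Total = -29.6894 - 3.7991 = -33.4885


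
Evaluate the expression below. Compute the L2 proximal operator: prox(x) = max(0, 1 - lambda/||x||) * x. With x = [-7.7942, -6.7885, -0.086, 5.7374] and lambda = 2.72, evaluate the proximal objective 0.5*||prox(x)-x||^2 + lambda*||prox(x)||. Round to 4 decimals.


Step 1: Compute ||x||.
||x|| = 11.8219
Step 2: Compute scaling factor.
scale = max(0, 1 - 2.72/11.8219) = 0.7699
Step 3: prox(x) = [-6.0009, -5.2266, -0.0662, 4.4173]
||prox(x)|| = 9.1019
Step 4: Proximal objective.
0.5*||prox-x||^2 = 3.6992
lambda*||prox|| = 24.7572
Total = 28.4565


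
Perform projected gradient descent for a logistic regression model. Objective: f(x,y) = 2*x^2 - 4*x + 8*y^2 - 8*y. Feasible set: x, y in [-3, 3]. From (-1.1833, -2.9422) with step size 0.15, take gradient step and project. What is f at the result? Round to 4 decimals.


Step 1: Compute gradient at (-1.1833, -2.9422).
grad_x = 2*2*-1.1833 - 4 = -8.7332
grad_y = 2*8*-2.9422 - 8 = -55.0752
Step 2: Gradient step.
x_raw = -1.1833 - 0.15*-8.7332 = 0.1267
y_raw = -2.9422 - 0.15*-55.0752 = 5.3191
Step 3: Project onto [-3, 3].
x_proj = clip(0.1267) = 0.1267
y_proj = clip(5.3191) = 3.0
Step 4: Evaluate f.
f(0.1267, 3.0) = 47.5254


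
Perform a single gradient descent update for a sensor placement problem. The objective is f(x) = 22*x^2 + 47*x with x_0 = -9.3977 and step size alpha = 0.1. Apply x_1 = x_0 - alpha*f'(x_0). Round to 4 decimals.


We compute the gradient at x_0 and apply the update.
f'(x) = 44*x + 47
f'(-9.3977) = 44*-9.3977 + 47 = -366.4988
x_1 = -9.3977 - 0.1*-366.4988 = 27.2522


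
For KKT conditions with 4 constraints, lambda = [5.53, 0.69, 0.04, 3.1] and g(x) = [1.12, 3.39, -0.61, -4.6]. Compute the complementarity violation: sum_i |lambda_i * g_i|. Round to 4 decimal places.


KKT complementary slackness check:
lambda_1 * g_1 = 5.53 * 1.12 = 6.1936
lambda_2 * g_2 = 0.69 * 3.39 = 2.3391
lambda_3 * g_3 = 0.04 * -0.61 = -0.0244
lambda_4 * g_4 = 3.1 * -4.6 = -14.26
Total violation = 6.1936 + 2.3391 + 0.0244 + 14.26 = 22.8171


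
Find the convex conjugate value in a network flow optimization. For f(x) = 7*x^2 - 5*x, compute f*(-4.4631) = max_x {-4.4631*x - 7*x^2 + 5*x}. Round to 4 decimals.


f*(y) = sup_x {y*x - a*x^2 - b*x} = sup_x {(y-b)*x - a*x^2}
FOC: (y - b) - 2a*x = 0 => x* = (y - b)/(2a)
x* = (-4.4631 + 5)/(2*7) = 0.0384
f*(-4.4631) = (y-b)^2/(4a) = (-4.4631 + 5)^2/(4*7)
= 0.2883/28 = 0.0103


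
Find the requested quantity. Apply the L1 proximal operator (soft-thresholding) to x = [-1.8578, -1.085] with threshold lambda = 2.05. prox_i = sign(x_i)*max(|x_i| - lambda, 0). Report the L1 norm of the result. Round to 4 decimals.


Soft-thresholding with lambda = 2.05:
prox(-1.8578) = sign(-1.8578)*max(|-1.8578| - 2.05, 0) = 0.0
prox(-1.085) = sign(-1.085)*max(|-1.085| - 2.05, 0) = 0.0
prox(x) = [0.0, 0.0]
||prox(x)||_1 = 0.0 + 0.0 = 0.0


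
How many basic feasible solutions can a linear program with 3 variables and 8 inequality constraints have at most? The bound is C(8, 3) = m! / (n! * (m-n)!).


Each vertex corresponds to some choice of n active constraints out of m, so the number of vertices is at most C(m, n) = m! / (n!(m-n)!).
m = 8, n = 3
Numerator: 8 * 7 * 6
Denominator: 3! = 6
C(8, 3) = 56


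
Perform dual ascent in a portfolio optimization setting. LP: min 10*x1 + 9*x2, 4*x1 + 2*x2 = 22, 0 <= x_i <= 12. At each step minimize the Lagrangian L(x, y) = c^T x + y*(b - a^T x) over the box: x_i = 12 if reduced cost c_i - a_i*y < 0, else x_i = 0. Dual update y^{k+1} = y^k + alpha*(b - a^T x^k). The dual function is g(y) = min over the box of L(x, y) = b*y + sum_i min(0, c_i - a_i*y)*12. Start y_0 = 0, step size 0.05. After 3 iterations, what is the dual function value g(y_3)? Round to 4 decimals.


Dual ascent for LP: min 10*x1 + 9*x2, 4*x1 + 2*x2 = 22, 0 <= x_i <= 12
Step 1: y^k = 0.0, reduced costs: (10.0, 9.0)
  x^k = (0.0, 0.0), subgradient = b - a^T x = 22.0
  y^{k+1} = 0.0 + 0.05*22.0 = 1.1
Step 2: y^k = 1.1, reduced costs: (5.6, 6.8)
  x^k = (0.0, 0.0), subgradient = b - a^T x = 22.0
  y^{k+1} = 1.1 + 0.05*22.0 = 2.2
Step 3: y^k = 2.2, reduced costs: (1.2, 4.6)
  x^k = (0.0, 0.0), subgradient = b - a^T x = 22.0
  y^{k+1} = 2.2 + 0.05*22.0 = 3.3
Dual objective at y_3 = 3.3: reduced costs (-3.2, 2.4), box minimizer x = (12.0, 0.0)
g(y_3) = b*y + (c1 - a1*y)*x1 + (c2 - a2*y)*x2 = 22*3.3 + (-3.2)*12.0 + 2.4*0.0 = 72.6 - 38.4 + 0.0 = 34.2


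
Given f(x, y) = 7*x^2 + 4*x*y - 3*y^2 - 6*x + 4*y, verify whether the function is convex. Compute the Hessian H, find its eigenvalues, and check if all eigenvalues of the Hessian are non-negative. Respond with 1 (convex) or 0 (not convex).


The Hessian of f(x,y) = 7*x^2 + 4*x*y - 3*y^2 - 6*x + 4*y is:
H = [[14, 4], [4, -6]]
Trace = 14 - 6 = 8
Determinant = 14*-6 - (4)^2 = -100
Discriminant = (8)^2 - 4*-100 = 464.0
Eigenvalues: lambda_1 = -6.7703, lambda_2 = 14.7703
The function is not convex.

0


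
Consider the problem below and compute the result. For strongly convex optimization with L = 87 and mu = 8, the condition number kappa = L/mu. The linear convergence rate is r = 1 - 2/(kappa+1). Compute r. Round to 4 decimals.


Step 1: Compute the condition number.
kappa = L/mu = 87/8 = 10.875
Step 2: Compute the convergence rate.
r = 1 - 2/(kappa + 1) = 1 - 2*mu/(L + mu) = (L - mu)/(L + mu) = 79/95 = 0.8316


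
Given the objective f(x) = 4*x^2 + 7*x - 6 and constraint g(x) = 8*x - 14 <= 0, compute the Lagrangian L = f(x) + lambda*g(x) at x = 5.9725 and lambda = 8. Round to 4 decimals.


Step 1: Evaluate f(x).
f(5.9725) = 4*5.9725^2 + 7*5.9725 - 6 = 178.4905
Step 2: Evaluate g(x).
g(5.9725) = 8*5.9725 - 14 = 33.78
Step 3: Compute Lagrangian.
L = 178.4905 + 8*33.78 = 448.7305


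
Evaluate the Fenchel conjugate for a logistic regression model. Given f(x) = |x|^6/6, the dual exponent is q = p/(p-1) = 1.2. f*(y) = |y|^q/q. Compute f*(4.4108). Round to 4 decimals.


The conjugate exponent q satisfies 1/p + 1/q = 1.
p = 6, so q = 6/(6 - 1) = 1.2
|y|^q = 4.4108^1.2 = 5.935
f*(4.4108) = 5.935 / 1.2 = 4.9458


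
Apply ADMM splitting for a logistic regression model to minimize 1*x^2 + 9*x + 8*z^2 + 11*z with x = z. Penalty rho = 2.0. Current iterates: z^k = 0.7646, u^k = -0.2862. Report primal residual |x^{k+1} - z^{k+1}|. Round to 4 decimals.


ADMM iteration with rho = 2.0, z^k = 0.7646, u^k = -0.2862
Step 1: x-update.
Minimize 1*x^2 + 9*x + (2.0/2)*(x - 0.7646 - 0.2862)^2
FOC: (2*1 + 2.0)*x = -9 + 2.0*(0.7646 + 0.2862)
x^{k+1} = -1.7246
Step 2: z-update.
Minimize 8*z^2 + 11*z + (2.0/2)*(-1.7246 - z - 0.2862)^2
FOC: (2*8 + 2.0)*z = -11 + 2.0*(-1.7246 - 0.2862)
z^{k+1} = -0.8345
Step 3: u-update.
u^{k+1} = -0.2862 - 1.7246 + 0.8345 = -1.1763
Step 4: Primal residual = |-1.7246 + 0.8345| = 0.8901
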